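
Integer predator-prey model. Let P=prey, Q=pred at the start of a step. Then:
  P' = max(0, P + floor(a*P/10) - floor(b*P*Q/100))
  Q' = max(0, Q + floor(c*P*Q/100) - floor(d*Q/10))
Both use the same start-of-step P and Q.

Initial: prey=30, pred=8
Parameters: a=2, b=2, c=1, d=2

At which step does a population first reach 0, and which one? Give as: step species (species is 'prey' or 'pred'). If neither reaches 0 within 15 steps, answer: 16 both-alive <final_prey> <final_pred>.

Answer: 16 both-alive 10 12

Derivation:
Step 1: prey: 30+6-4=32; pred: 8+2-1=9
Step 2: prey: 32+6-5=33; pred: 9+2-1=10
Step 3: prey: 33+6-6=33; pred: 10+3-2=11
Step 4: prey: 33+6-7=32; pred: 11+3-2=12
Step 5: prey: 32+6-7=31; pred: 12+3-2=13
Step 6: prey: 31+6-8=29; pred: 13+4-2=15
Step 7: prey: 29+5-8=26; pred: 15+4-3=16
Step 8: prey: 26+5-8=23; pred: 16+4-3=17
Step 9: prey: 23+4-7=20; pred: 17+3-3=17
Step 10: prey: 20+4-6=18; pred: 17+3-3=17
Step 11: prey: 18+3-6=15; pred: 17+3-3=17
Step 12: prey: 15+3-5=13; pred: 17+2-3=16
Step 13: prey: 13+2-4=11; pred: 16+2-3=15
Step 14: prey: 11+2-3=10; pred: 15+1-3=13
Step 15: prey: 10+2-2=10; pred: 13+1-2=12
No extinction within 15 steps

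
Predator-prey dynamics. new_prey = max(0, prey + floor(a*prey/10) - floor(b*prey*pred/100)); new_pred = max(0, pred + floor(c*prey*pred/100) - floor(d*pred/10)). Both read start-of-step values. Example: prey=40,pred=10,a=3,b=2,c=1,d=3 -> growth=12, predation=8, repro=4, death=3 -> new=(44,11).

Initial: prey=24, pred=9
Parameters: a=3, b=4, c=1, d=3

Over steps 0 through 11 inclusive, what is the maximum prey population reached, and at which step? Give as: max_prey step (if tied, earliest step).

Answer: 29 11

Derivation:
Step 1: prey: 24+7-8=23; pred: 9+2-2=9
Step 2: prey: 23+6-8=21; pred: 9+2-2=9
Step 3: prey: 21+6-7=20; pred: 9+1-2=8
Step 4: prey: 20+6-6=20; pred: 8+1-2=7
Step 5: prey: 20+6-5=21; pred: 7+1-2=6
Step 6: prey: 21+6-5=22; pred: 6+1-1=6
Step 7: prey: 22+6-5=23; pred: 6+1-1=6
Step 8: prey: 23+6-5=24; pred: 6+1-1=6
Step 9: prey: 24+7-5=26; pred: 6+1-1=6
Step 10: prey: 26+7-6=27; pred: 6+1-1=6
Step 11: prey: 27+8-6=29; pred: 6+1-1=6
Max prey = 29 at step 11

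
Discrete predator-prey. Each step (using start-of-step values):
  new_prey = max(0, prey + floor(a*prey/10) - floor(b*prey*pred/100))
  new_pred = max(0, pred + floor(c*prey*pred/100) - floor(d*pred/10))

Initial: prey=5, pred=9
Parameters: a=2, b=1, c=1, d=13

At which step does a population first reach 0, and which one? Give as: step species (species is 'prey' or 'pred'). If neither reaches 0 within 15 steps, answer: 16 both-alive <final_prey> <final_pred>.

Answer: 1 pred

Derivation:
Step 1: prey: 5+1-0=6; pred: 9+0-11=0
First extinction: pred at step 1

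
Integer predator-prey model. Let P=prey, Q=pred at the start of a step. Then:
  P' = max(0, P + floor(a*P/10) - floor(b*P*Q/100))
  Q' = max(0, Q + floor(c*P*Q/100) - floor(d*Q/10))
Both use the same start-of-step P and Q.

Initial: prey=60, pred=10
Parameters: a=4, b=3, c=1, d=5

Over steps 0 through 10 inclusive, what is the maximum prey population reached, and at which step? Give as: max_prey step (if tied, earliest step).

Answer: 72 3

Derivation:
Step 1: prey: 60+24-18=66; pred: 10+6-5=11
Step 2: prey: 66+26-21=71; pred: 11+7-5=13
Step 3: prey: 71+28-27=72; pred: 13+9-6=16
Step 4: prey: 72+28-34=66; pred: 16+11-8=19
Step 5: prey: 66+26-37=55; pred: 19+12-9=22
Step 6: prey: 55+22-36=41; pred: 22+12-11=23
Step 7: prey: 41+16-28=29; pred: 23+9-11=21
Step 8: prey: 29+11-18=22; pred: 21+6-10=17
Step 9: prey: 22+8-11=19; pred: 17+3-8=12
Step 10: prey: 19+7-6=20; pred: 12+2-6=8
Max prey = 72 at step 3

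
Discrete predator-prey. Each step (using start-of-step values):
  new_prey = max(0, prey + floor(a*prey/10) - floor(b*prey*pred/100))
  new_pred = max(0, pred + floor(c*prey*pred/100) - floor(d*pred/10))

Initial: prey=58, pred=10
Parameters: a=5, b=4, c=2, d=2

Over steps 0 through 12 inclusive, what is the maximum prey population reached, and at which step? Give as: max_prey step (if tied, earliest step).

Step 1: prey: 58+29-23=64; pred: 10+11-2=19
Step 2: prey: 64+32-48=48; pred: 19+24-3=40
Step 3: prey: 48+24-76=0; pred: 40+38-8=70
Step 4: prey: 0+0-0=0; pred: 70+0-14=56
Step 5: prey: 0+0-0=0; pred: 56+0-11=45
Step 6: prey: 0+0-0=0; pred: 45+0-9=36
Step 7: prey: 0+0-0=0; pred: 36+0-7=29
Step 8: prey: 0+0-0=0; pred: 29+0-5=24
Step 9: prey: 0+0-0=0; pred: 24+0-4=20
Step 10: prey: 0+0-0=0; pred: 20+0-4=16
Step 11: prey: 0+0-0=0; pred: 16+0-3=13
Step 12: prey: 0+0-0=0; pred: 13+0-2=11
Max prey = 64 at step 1

Answer: 64 1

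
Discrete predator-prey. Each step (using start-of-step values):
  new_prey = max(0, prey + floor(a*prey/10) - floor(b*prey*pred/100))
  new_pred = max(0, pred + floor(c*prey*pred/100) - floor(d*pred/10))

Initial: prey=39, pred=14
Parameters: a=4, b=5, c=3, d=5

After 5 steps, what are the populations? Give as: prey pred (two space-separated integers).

Step 1: prey: 39+15-27=27; pred: 14+16-7=23
Step 2: prey: 27+10-31=6; pred: 23+18-11=30
Step 3: prey: 6+2-9=0; pred: 30+5-15=20
Step 4: prey: 0+0-0=0; pred: 20+0-10=10
Step 5: prey: 0+0-0=0; pred: 10+0-5=5

Answer: 0 5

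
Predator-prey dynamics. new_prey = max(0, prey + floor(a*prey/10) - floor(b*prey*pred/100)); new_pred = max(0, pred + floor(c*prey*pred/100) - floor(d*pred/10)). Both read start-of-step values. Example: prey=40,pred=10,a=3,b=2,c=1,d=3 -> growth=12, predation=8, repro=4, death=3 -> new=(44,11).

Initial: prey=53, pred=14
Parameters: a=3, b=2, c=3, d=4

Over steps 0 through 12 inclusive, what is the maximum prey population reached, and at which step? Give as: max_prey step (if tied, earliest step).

Answer: 54 1

Derivation:
Step 1: prey: 53+15-14=54; pred: 14+22-5=31
Step 2: prey: 54+16-33=37; pred: 31+50-12=69
Step 3: prey: 37+11-51=0; pred: 69+76-27=118
Step 4: prey: 0+0-0=0; pred: 118+0-47=71
Step 5: prey: 0+0-0=0; pred: 71+0-28=43
Step 6: prey: 0+0-0=0; pred: 43+0-17=26
Step 7: prey: 0+0-0=0; pred: 26+0-10=16
Step 8: prey: 0+0-0=0; pred: 16+0-6=10
Step 9: prey: 0+0-0=0; pred: 10+0-4=6
Step 10: prey: 0+0-0=0; pred: 6+0-2=4
Step 11: prey: 0+0-0=0; pred: 4+0-1=3
Step 12: prey: 0+0-0=0; pred: 3+0-1=2
Max prey = 54 at step 1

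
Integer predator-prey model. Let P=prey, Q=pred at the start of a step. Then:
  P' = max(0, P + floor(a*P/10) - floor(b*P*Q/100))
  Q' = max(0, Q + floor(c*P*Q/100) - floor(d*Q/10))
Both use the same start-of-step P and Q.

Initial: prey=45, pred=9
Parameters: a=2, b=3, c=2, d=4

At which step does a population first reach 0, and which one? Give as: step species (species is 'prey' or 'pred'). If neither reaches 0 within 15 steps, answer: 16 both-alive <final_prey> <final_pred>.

Answer: 16 both-alive 2 2

Derivation:
Step 1: prey: 45+9-12=42; pred: 9+8-3=14
Step 2: prey: 42+8-17=33; pred: 14+11-5=20
Step 3: prey: 33+6-19=20; pred: 20+13-8=25
Step 4: prey: 20+4-15=9; pred: 25+10-10=25
Step 5: prey: 9+1-6=4; pred: 25+4-10=19
Step 6: prey: 4+0-2=2; pred: 19+1-7=13
Step 7: prey: 2+0-0=2; pred: 13+0-5=8
Step 8: prey: 2+0-0=2; pred: 8+0-3=5
Step 9: prey: 2+0-0=2; pred: 5+0-2=3
Step 10: prey: 2+0-0=2; pred: 3+0-1=2
Step 11: prey: 2+0-0=2; pred: 2+0-0=2
Steps 12-15: state stable at prey=2, pred=2 (no change)
No extinction within 15 steps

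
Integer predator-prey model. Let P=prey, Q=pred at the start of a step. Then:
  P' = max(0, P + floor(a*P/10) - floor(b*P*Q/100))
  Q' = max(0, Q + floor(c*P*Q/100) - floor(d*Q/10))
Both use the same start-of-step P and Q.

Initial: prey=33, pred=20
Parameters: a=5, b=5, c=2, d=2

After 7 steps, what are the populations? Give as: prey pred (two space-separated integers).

Answer: 0 12

Derivation:
Step 1: prey: 33+16-33=16; pred: 20+13-4=29
Step 2: prey: 16+8-23=1; pred: 29+9-5=33
Step 3: prey: 1+0-1=0; pred: 33+0-6=27
Step 4: prey: 0+0-0=0; pred: 27+0-5=22
Step 5: prey: 0+0-0=0; pred: 22+0-4=18
Step 6: prey: 0+0-0=0; pred: 18+0-3=15
Step 7: prey: 0+0-0=0; pred: 15+0-3=12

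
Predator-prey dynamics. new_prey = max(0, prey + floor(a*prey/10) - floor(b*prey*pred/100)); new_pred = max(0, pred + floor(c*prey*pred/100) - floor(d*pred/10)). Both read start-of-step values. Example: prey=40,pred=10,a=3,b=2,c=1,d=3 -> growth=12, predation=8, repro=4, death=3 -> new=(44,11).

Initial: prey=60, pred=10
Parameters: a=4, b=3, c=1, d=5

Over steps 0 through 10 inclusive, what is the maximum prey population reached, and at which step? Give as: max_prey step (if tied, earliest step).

Answer: 72 3

Derivation:
Step 1: prey: 60+24-18=66; pred: 10+6-5=11
Step 2: prey: 66+26-21=71; pred: 11+7-5=13
Step 3: prey: 71+28-27=72; pred: 13+9-6=16
Step 4: prey: 72+28-34=66; pred: 16+11-8=19
Step 5: prey: 66+26-37=55; pred: 19+12-9=22
Step 6: prey: 55+22-36=41; pred: 22+12-11=23
Step 7: prey: 41+16-28=29; pred: 23+9-11=21
Step 8: prey: 29+11-18=22; pred: 21+6-10=17
Step 9: prey: 22+8-11=19; pred: 17+3-8=12
Step 10: prey: 19+7-6=20; pred: 12+2-6=8
Max prey = 72 at step 3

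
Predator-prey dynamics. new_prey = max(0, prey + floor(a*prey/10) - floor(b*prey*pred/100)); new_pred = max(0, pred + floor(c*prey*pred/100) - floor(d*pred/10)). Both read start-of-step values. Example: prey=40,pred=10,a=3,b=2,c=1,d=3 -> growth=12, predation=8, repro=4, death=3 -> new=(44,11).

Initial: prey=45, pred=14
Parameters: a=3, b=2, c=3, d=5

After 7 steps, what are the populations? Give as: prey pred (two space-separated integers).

Step 1: prey: 45+13-12=46; pred: 14+18-7=25
Step 2: prey: 46+13-23=36; pred: 25+34-12=47
Step 3: prey: 36+10-33=13; pred: 47+50-23=74
Step 4: prey: 13+3-19=0; pred: 74+28-37=65
Step 5: prey: 0+0-0=0; pred: 65+0-32=33
Step 6: prey: 0+0-0=0; pred: 33+0-16=17
Step 7: prey: 0+0-0=0; pred: 17+0-8=9

Answer: 0 9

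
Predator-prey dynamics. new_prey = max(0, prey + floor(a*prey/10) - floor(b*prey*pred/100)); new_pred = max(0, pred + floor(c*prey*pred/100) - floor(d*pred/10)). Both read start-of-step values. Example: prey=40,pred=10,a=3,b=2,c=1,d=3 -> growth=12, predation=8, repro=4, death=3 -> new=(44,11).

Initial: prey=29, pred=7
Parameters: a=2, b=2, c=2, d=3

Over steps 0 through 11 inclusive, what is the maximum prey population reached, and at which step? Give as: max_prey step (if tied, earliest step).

Step 1: prey: 29+5-4=30; pred: 7+4-2=9
Step 2: prey: 30+6-5=31; pred: 9+5-2=12
Step 3: prey: 31+6-7=30; pred: 12+7-3=16
Step 4: prey: 30+6-9=27; pred: 16+9-4=21
Step 5: prey: 27+5-11=21; pred: 21+11-6=26
Step 6: prey: 21+4-10=15; pred: 26+10-7=29
Step 7: prey: 15+3-8=10; pred: 29+8-8=29
Step 8: prey: 10+2-5=7; pred: 29+5-8=26
Step 9: prey: 7+1-3=5; pred: 26+3-7=22
Step 10: prey: 5+1-2=4; pred: 22+2-6=18
Step 11: prey: 4+0-1=3; pred: 18+1-5=14
Max prey = 31 at step 2

Answer: 31 2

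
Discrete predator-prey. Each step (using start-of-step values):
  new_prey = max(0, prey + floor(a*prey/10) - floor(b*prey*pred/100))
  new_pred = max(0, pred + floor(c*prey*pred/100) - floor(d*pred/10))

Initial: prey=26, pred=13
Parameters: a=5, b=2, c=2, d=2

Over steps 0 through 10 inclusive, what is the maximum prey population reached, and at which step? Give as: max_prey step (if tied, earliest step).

Answer: 38 2

Derivation:
Step 1: prey: 26+13-6=33; pred: 13+6-2=17
Step 2: prey: 33+16-11=38; pred: 17+11-3=25
Step 3: prey: 38+19-19=38; pred: 25+19-5=39
Step 4: prey: 38+19-29=28; pred: 39+29-7=61
Step 5: prey: 28+14-34=8; pred: 61+34-12=83
Step 6: prey: 8+4-13=0; pred: 83+13-16=80
Step 7: prey: 0+0-0=0; pred: 80+0-16=64
Step 8: prey: 0+0-0=0; pred: 64+0-12=52
Step 9: prey: 0+0-0=0; pred: 52+0-10=42
Step 10: prey: 0+0-0=0; pred: 42+0-8=34
Max prey = 38 at step 2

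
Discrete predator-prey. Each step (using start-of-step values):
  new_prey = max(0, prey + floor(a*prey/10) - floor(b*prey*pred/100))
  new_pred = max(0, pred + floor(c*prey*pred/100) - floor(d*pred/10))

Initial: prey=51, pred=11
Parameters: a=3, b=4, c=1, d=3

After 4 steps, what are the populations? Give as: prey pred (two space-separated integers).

Step 1: prey: 51+15-22=44; pred: 11+5-3=13
Step 2: prey: 44+13-22=35; pred: 13+5-3=15
Step 3: prey: 35+10-21=24; pred: 15+5-4=16
Step 4: prey: 24+7-15=16; pred: 16+3-4=15

Answer: 16 15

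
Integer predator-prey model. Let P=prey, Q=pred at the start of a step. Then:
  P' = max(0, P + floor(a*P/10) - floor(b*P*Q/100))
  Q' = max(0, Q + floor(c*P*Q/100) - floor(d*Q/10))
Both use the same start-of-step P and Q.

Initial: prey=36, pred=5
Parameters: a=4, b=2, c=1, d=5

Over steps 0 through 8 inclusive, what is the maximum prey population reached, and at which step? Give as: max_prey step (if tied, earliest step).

Answer: 225 7

Derivation:
Step 1: prey: 36+14-3=47; pred: 5+1-2=4
Step 2: prey: 47+18-3=62; pred: 4+1-2=3
Step 3: prey: 62+24-3=83; pred: 3+1-1=3
Step 4: prey: 83+33-4=112; pred: 3+2-1=4
Step 5: prey: 112+44-8=148; pred: 4+4-2=6
Step 6: prey: 148+59-17=190; pred: 6+8-3=11
Step 7: prey: 190+76-41=225; pred: 11+20-5=26
Step 8: prey: 225+90-117=198; pred: 26+58-13=71
Max prey = 225 at step 7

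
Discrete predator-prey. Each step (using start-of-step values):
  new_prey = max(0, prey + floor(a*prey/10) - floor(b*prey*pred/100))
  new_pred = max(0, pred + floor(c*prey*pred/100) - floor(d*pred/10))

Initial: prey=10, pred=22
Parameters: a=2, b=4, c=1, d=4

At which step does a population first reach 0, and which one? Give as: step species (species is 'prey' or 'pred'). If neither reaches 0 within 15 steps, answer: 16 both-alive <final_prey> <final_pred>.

Step 1: prey: 10+2-8=4; pred: 22+2-8=16
Step 2: prey: 4+0-2=2; pred: 16+0-6=10
Step 3: prey: 2+0-0=2; pred: 10+0-4=6
Step 4: prey: 2+0-0=2; pred: 6+0-2=4
Step 5: prey: 2+0-0=2; pred: 4+0-1=3
Step 6: prey: 2+0-0=2; pred: 3+0-1=2
Step 7: prey: 2+0-0=2; pred: 2+0-0=2
Steps 8-15: state stable at prey=2, pred=2 (no change)
No extinction within 15 steps

Answer: 16 both-alive 2 2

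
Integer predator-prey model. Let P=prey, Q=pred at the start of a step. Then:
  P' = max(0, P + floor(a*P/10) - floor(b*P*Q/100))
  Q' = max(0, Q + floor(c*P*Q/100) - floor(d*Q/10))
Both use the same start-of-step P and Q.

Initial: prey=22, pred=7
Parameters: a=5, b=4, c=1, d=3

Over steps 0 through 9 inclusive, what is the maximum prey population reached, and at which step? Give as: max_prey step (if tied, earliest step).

Answer: 69 6

Derivation:
Step 1: prey: 22+11-6=27; pred: 7+1-2=6
Step 2: prey: 27+13-6=34; pred: 6+1-1=6
Step 3: prey: 34+17-8=43; pred: 6+2-1=7
Step 4: prey: 43+21-12=52; pred: 7+3-2=8
Step 5: prey: 52+26-16=62; pred: 8+4-2=10
Step 6: prey: 62+31-24=69; pred: 10+6-3=13
Step 7: prey: 69+34-35=68; pred: 13+8-3=18
Step 8: prey: 68+34-48=54; pred: 18+12-5=25
Step 9: prey: 54+27-54=27; pred: 25+13-7=31
Max prey = 69 at step 6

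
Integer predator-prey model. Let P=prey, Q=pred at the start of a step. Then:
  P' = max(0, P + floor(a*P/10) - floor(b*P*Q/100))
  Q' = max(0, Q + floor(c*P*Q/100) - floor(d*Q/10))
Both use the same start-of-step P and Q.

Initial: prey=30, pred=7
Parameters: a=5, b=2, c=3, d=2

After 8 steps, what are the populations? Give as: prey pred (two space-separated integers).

Step 1: prey: 30+15-4=41; pred: 7+6-1=12
Step 2: prey: 41+20-9=52; pred: 12+14-2=24
Step 3: prey: 52+26-24=54; pred: 24+37-4=57
Step 4: prey: 54+27-61=20; pred: 57+92-11=138
Step 5: prey: 20+10-55=0; pred: 138+82-27=193
Step 6: prey: 0+0-0=0; pred: 193+0-38=155
Step 7: prey: 0+0-0=0; pred: 155+0-31=124
Step 8: prey: 0+0-0=0; pred: 124+0-24=100

Answer: 0 100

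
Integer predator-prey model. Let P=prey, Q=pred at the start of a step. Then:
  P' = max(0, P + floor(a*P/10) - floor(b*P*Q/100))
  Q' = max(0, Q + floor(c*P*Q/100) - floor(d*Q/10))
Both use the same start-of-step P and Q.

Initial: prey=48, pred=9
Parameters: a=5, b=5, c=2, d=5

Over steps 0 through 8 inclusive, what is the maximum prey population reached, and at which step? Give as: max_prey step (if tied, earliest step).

Step 1: prey: 48+24-21=51; pred: 9+8-4=13
Step 2: prey: 51+25-33=43; pred: 13+13-6=20
Step 3: prey: 43+21-43=21; pred: 20+17-10=27
Step 4: prey: 21+10-28=3; pred: 27+11-13=25
Step 5: prey: 3+1-3=1; pred: 25+1-12=14
Step 6: prey: 1+0-0=1; pred: 14+0-7=7
Step 7: prey: 1+0-0=1; pred: 7+0-3=4
Step 8: prey: 1+0-0=1; pred: 4+0-2=2
Max prey = 51 at step 1

Answer: 51 1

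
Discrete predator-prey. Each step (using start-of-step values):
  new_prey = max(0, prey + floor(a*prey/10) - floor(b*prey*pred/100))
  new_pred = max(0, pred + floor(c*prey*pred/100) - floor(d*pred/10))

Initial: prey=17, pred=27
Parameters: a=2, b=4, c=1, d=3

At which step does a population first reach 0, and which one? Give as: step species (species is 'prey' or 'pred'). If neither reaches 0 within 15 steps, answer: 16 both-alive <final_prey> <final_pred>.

Step 1: prey: 17+3-18=2; pred: 27+4-8=23
Step 2: prey: 2+0-1=1; pred: 23+0-6=17
Step 3: prey: 1+0-0=1; pred: 17+0-5=12
Step 4: prey: 1+0-0=1; pred: 12+0-3=9
Step 5: prey: 1+0-0=1; pred: 9+0-2=7
Step 6: prey: 1+0-0=1; pred: 7+0-2=5
Step 7: prey: 1+0-0=1; pred: 5+0-1=4
Step 8: prey: 1+0-0=1; pred: 4+0-1=3
Step 9: prey: 1+0-0=1; pred: 3+0-0=3
Steps 10-15: state stable at prey=1, pred=3 (no change)
No extinction within 15 steps

Answer: 16 both-alive 1 3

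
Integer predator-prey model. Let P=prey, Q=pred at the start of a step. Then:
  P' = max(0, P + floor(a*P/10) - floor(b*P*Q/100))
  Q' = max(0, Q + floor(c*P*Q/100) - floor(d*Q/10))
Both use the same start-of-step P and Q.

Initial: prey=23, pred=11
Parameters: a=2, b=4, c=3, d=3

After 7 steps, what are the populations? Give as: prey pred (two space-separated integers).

Step 1: prey: 23+4-10=17; pred: 11+7-3=15
Step 2: prey: 17+3-10=10; pred: 15+7-4=18
Step 3: prey: 10+2-7=5; pred: 18+5-5=18
Step 4: prey: 5+1-3=3; pred: 18+2-5=15
Step 5: prey: 3+0-1=2; pred: 15+1-4=12
Step 6: prey: 2+0-0=2; pred: 12+0-3=9
Step 7: prey: 2+0-0=2; pred: 9+0-2=7

Answer: 2 7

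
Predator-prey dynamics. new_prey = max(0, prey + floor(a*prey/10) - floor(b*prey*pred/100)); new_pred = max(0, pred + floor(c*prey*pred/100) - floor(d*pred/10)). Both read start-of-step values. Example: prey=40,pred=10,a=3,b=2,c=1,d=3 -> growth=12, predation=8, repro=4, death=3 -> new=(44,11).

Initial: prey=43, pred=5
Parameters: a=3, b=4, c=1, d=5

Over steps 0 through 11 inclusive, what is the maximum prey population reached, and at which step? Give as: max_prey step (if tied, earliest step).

Answer: 74 7

Derivation:
Step 1: prey: 43+12-8=47; pred: 5+2-2=5
Step 2: prey: 47+14-9=52; pred: 5+2-2=5
Step 3: prey: 52+15-10=57; pred: 5+2-2=5
Step 4: prey: 57+17-11=63; pred: 5+2-2=5
Step 5: prey: 63+18-12=69; pred: 5+3-2=6
Step 6: prey: 69+20-16=73; pred: 6+4-3=7
Step 7: prey: 73+21-20=74; pred: 7+5-3=9
Step 8: prey: 74+22-26=70; pred: 9+6-4=11
Step 9: prey: 70+21-30=61; pred: 11+7-5=13
Step 10: prey: 61+18-31=48; pred: 13+7-6=14
Step 11: prey: 48+14-26=36; pred: 14+6-7=13
Max prey = 74 at step 7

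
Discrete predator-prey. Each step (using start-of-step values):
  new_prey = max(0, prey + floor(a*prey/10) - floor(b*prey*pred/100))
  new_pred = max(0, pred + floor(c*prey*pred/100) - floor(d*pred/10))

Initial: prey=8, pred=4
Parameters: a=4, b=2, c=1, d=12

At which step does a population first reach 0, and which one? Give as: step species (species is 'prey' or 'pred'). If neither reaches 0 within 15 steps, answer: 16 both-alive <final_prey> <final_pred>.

Answer: 1 pred

Derivation:
Step 1: prey: 8+3-0=11; pred: 4+0-4=0
First extinction: pred at step 1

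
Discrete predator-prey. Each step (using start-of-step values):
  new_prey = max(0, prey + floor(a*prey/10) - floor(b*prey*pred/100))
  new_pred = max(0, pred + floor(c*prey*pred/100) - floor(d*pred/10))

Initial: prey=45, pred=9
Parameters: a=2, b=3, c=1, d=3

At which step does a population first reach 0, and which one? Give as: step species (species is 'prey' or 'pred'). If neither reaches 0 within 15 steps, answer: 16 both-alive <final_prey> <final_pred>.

Step 1: prey: 45+9-12=42; pred: 9+4-2=11
Step 2: prey: 42+8-13=37; pred: 11+4-3=12
Step 3: prey: 37+7-13=31; pred: 12+4-3=13
Step 4: prey: 31+6-12=25; pred: 13+4-3=14
Step 5: prey: 25+5-10=20; pred: 14+3-4=13
Step 6: prey: 20+4-7=17; pred: 13+2-3=12
Step 7: prey: 17+3-6=14; pred: 12+2-3=11
Step 8: prey: 14+2-4=12; pred: 11+1-3=9
Step 9: prey: 12+2-3=11; pred: 9+1-2=8
Step 10: prey: 11+2-2=11; pred: 8+0-2=6
Step 11: prey: 11+2-1=12; pred: 6+0-1=5
Step 12: prey: 12+2-1=13; pred: 5+0-1=4
Step 13: prey: 13+2-1=14; pred: 4+0-1=3
Step 14: prey: 14+2-1=15; pred: 3+0-0=3
Step 15: prey: 15+3-1=17; pred: 3+0-0=3
No extinction within 15 steps

Answer: 16 both-alive 17 3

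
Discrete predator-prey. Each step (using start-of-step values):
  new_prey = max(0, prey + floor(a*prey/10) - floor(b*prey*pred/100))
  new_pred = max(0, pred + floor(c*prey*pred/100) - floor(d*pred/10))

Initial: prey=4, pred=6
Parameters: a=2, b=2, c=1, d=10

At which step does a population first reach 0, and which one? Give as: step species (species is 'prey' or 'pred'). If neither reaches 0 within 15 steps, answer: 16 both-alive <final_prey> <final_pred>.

Step 1: prey: 4+0-0=4; pred: 6+0-6=0
First extinction: pred at step 1

Answer: 1 pred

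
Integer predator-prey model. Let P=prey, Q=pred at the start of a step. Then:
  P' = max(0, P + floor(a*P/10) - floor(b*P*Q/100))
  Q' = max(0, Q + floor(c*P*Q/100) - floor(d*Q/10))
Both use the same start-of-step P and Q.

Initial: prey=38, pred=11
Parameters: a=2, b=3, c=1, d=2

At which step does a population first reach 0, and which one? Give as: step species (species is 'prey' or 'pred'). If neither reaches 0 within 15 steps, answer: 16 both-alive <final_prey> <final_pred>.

Answer: 16 both-alive 9 4

Derivation:
Step 1: prey: 38+7-12=33; pred: 11+4-2=13
Step 2: prey: 33+6-12=27; pred: 13+4-2=15
Step 3: prey: 27+5-12=20; pred: 15+4-3=16
Step 4: prey: 20+4-9=15; pred: 16+3-3=16
Step 5: prey: 15+3-7=11; pred: 16+2-3=15
Step 6: prey: 11+2-4=9; pred: 15+1-3=13
Step 7: prey: 9+1-3=7; pred: 13+1-2=12
Step 8: prey: 7+1-2=6; pred: 12+0-2=10
Step 9: prey: 6+1-1=6; pred: 10+0-2=8
Step 10: prey: 6+1-1=6; pred: 8+0-1=7
Step 11: prey: 6+1-1=6; pred: 7+0-1=6
Step 12: prey: 6+1-1=6; pred: 6+0-1=5
Step 13: prey: 6+1-0=7; pred: 5+0-1=4
Step 14: prey: 7+1-0=8; pred: 4+0-0=4
Step 15: prey: 8+1-0=9; pred: 4+0-0=4
No extinction within 15 steps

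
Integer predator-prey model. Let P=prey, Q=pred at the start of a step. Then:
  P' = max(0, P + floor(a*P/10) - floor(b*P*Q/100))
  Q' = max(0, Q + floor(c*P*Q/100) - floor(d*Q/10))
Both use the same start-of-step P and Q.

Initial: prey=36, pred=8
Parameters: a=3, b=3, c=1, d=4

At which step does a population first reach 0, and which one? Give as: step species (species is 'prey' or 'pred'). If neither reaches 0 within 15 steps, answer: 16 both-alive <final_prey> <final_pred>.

Step 1: prey: 36+10-8=38; pred: 8+2-3=7
Step 2: prey: 38+11-7=42; pred: 7+2-2=7
Step 3: prey: 42+12-8=46; pred: 7+2-2=7
Step 4: prey: 46+13-9=50; pred: 7+3-2=8
Step 5: prey: 50+15-12=53; pred: 8+4-3=9
Step 6: prey: 53+15-14=54; pred: 9+4-3=10
Step 7: prey: 54+16-16=54; pred: 10+5-4=11
Step 8: prey: 54+16-17=53; pred: 11+5-4=12
Step 9: prey: 53+15-19=49; pred: 12+6-4=14
Step 10: prey: 49+14-20=43; pred: 14+6-5=15
Step 11: prey: 43+12-19=36; pred: 15+6-6=15
Step 12: prey: 36+10-16=30; pred: 15+5-6=14
Step 13: prey: 30+9-12=27; pred: 14+4-5=13
Step 14: prey: 27+8-10=25; pred: 13+3-5=11
Step 15: prey: 25+7-8=24; pred: 11+2-4=9
No extinction within 15 steps

Answer: 16 both-alive 24 9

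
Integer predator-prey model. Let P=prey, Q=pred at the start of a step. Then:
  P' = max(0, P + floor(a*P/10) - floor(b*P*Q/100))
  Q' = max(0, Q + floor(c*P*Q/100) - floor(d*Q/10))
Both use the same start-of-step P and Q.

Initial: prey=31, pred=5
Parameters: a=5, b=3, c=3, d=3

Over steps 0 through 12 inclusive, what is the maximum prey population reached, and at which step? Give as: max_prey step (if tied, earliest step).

Step 1: prey: 31+15-4=42; pred: 5+4-1=8
Step 2: prey: 42+21-10=53; pred: 8+10-2=16
Step 3: prey: 53+26-25=54; pred: 16+25-4=37
Step 4: prey: 54+27-59=22; pred: 37+59-11=85
Step 5: prey: 22+11-56=0; pred: 85+56-25=116
Step 6: prey: 0+0-0=0; pred: 116+0-34=82
Step 7: prey: 0+0-0=0; pred: 82+0-24=58
Step 8: prey: 0+0-0=0; pred: 58+0-17=41
Step 9: prey: 0+0-0=0; pred: 41+0-12=29
Step 10: prey: 0+0-0=0; pred: 29+0-8=21
Step 11: prey: 0+0-0=0; pred: 21+0-6=15
Step 12: prey: 0+0-0=0; pred: 15+0-4=11
Max prey = 54 at step 3

Answer: 54 3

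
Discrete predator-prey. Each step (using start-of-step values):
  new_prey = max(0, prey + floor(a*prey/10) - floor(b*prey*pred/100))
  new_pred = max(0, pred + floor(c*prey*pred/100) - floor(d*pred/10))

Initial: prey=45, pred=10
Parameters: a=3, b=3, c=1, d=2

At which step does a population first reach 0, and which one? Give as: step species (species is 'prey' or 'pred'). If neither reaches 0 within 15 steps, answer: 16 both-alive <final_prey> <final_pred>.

Step 1: prey: 45+13-13=45; pred: 10+4-2=12
Step 2: prey: 45+13-16=42; pred: 12+5-2=15
Step 3: prey: 42+12-18=36; pred: 15+6-3=18
Step 4: prey: 36+10-19=27; pred: 18+6-3=21
Step 5: prey: 27+8-17=18; pred: 21+5-4=22
Step 6: prey: 18+5-11=12; pred: 22+3-4=21
Step 7: prey: 12+3-7=8; pred: 21+2-4=19
Step 8: prey: 8+2-4=6; pred: 19+1-3=17
Step 9: prey: 6+1-3=4; pred: 17+1-3=15
Step 10: prey: 4+1-1=4; pred: 15+0-3=12
Step 11: prey: 4+1-1=4; pred: 12+0-2=10
Step 12: prey: 4+1-1=4; pred: 10+0-2=8
Step 13: prey: 4+1-0=5; pred: 8+0-1=7
Step 14: prey: 5+1-1=5; pred: 7+0-1=6
Step 15: prey: 5+1-0=6; pred: 6+0-1=5
No extinction within 15 steps

Answer: 16 both-alive 6 5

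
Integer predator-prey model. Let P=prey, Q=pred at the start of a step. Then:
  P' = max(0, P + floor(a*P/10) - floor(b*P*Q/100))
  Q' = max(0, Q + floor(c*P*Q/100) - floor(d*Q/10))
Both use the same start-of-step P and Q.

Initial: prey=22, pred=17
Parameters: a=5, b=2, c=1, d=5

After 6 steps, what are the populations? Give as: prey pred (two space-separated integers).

Answer: 110 10

Derivation:
Step 1: prey: 22+11-7=26; pred: 17+3-8=12
Step 2: prey: 26+13-6=33; pred: 12+3-6=9
Step 3: prey: 33+16-5=44; pred: 9+2-4=7
Step 4: prey: 44+22-6=60; pred: 7+3-3=7
Step 5: prey: 60+30-8=82; pred: 7+4-3=8
Step 6: prey: 82+41-13=110; pred: 8+6-4=10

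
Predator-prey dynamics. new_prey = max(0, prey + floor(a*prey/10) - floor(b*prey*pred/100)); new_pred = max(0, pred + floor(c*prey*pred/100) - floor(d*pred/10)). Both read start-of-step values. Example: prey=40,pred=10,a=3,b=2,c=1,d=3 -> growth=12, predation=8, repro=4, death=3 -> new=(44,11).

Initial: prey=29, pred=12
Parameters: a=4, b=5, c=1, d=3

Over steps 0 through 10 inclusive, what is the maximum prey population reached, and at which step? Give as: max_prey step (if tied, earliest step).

Answer: 33 10

Derivation:
Step 1: prey: 29+11-17=23; pred: 12+3-3=12
Step 2: prey: 23+9-13=19; pred: 12+2-3=11
Step 3: prey: 19+7-10=16; pred: 11+2-3=10
Step 4: prey: 16+6-8=14; pred: 10+1-3=8
Step 5: prey: 14+5-5=14; pred: 8+1-2=7
Step 6: prey: 14+5-4=15; pred: 7+0-2=5
Step 7: prey: 15+6-3=18; pred: 5+0-1=4
Step 8: prey: 18+7-3=22; pred: 4+0-1=3
Step 9: prey: 22+8-3=27; pred: 3+0-0=3
Step 10: prey: 27+10-4=33; pred: 3+0-0=3
Max prey = 33 at step 10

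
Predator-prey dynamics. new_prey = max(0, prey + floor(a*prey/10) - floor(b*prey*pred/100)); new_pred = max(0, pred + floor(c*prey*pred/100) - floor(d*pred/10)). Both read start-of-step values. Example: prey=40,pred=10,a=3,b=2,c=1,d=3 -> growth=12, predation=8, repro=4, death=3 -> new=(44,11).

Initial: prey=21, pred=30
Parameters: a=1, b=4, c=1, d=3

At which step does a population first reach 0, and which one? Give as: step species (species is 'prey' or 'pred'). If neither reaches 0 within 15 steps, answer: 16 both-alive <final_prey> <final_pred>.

Step 1: prey: 21+2-25=0; pred: 30+6-9=27
First extinction: prey at step 1

Answer: 1 prey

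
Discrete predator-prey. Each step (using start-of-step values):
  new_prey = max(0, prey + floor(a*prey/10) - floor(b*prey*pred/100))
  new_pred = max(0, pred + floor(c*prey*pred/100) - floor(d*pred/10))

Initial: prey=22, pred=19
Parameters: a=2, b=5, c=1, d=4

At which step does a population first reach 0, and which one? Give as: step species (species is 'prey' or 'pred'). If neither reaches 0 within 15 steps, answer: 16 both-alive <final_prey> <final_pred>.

Step 1: prey: 22+4-20=6; pred: 19+4-7=16
Step 2: prey: 6+1-4=3; pred: 16+0-6=10
Step 3: prey: 3+0-1=2; pred: 10+0-4=6
Step 4: prey: 2+0-0=2; pred: 6+0-2=4
Step 5: prey: 2+0-0=2; pred: 4+0-1=3
Step 6: prey: 2+0-0=2; pred: 3+0-1=2
Step 7: prey: 2+0-0=2; pred: 2+0-0=2
Steps 8-15: state stable at prey=2, pred=2 (no change)
No extinction within 15 steps

Answer: 16 both-alive 2 2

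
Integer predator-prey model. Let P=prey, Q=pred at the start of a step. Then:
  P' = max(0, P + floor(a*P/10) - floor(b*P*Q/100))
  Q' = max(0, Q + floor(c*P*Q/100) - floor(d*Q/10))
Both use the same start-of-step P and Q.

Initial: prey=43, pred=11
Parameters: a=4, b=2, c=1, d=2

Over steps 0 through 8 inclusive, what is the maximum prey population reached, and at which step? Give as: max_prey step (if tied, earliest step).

Step 1: prey: 43+17-9=51; pred: 11+4-2=13
Step 2: prey: 51+20-13=58; pred: 13+6-2=17
Step 3: prey: 58+23-19=62; pred: 17+9-3=23
Step 4: prey: 62+24-28=58; pred: 23+14-4=33
Step 5: prey: 58+23-38=43; pred: 33+19-6=46
Step 6: prey: 43+17-39=21; pred: 46+19-9=56
Step 7: prey: 21+8-23=6; pred: 56+11-11=56
Step 8: prey: 6+2-6=2; pred: 56+3-11=48
Max prey = 62 at step 3

Answer: 62 3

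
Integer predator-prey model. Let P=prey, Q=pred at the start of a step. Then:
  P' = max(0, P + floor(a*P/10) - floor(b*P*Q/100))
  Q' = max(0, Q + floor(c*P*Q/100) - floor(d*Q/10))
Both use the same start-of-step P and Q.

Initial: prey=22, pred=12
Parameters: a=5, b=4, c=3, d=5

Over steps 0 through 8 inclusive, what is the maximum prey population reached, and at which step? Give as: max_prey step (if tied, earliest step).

Step 1: prey: 22+11-10=23; pred: 12+7-6=13
Step 2: prey: 23+11-11=23; pred: 13+8-6=15
Step 3: prey: 23+11-13=21; pred: 15+10-7=18
Step 4: prey: 21+10-15=16; pred: 18+11-9=20
Step 5: prey: 16+8-12=12; pred: 20+9-10=19
Step 6: prey: 12+6-9=9; pred: 19+6-9=16
Step 7: prey: 9+4-5=8; pred: 16+4-8=12
Step 8: prey: 8+4-3=9; pred: 12+2-6=8
Max prey = 23 at step 1

Answer: 23 1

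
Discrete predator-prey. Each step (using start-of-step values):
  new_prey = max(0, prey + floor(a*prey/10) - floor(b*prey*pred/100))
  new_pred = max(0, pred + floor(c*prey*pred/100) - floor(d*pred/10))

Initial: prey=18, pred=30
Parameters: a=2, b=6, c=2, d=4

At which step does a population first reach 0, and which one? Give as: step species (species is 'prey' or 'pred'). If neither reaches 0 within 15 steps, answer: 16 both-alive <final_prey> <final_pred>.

Step 1: prey: 18+3-32=0; pred: 30+10-12=28
First extinction: prey at step 1

Answer: 1 prey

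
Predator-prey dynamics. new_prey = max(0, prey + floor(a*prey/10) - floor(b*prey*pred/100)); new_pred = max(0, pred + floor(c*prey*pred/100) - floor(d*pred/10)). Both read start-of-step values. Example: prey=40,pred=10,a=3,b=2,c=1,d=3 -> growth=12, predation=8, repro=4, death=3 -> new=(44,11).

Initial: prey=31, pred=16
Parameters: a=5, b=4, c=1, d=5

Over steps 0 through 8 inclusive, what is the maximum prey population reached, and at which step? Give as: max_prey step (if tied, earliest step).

Step 1: prey: 31+15-19=27; pred: 16+4-8=12
Step 2: prey: 27+13-12=28; pred: 12+3-6=9
Step 3: prey: 28+14-10=32; pred: 9+2-4=7
Step 4: prey: 32+16-8=40; pred: 7+2-3=6
Step 5: prey: 40+20-9=51; pred: 6+2-3=5
Step 6: prey: 51+25-10=66; pred: 5+2-2=5
Step 7: prey: 66+33-13=86; pred: 5+3-2=6
Step 8: prey: 86+43-20=109; pred: 6+5-3=8
Max prey = 109 at step 8

Answer: 109 8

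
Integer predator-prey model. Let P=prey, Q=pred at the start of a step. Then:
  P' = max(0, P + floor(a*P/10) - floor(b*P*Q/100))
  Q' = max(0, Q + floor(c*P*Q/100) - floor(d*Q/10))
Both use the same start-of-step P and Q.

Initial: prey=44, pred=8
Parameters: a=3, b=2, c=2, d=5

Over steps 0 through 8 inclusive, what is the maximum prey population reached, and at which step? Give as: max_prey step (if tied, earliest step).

Answer: 54 2

Derivation:
Step 1: prey: 44+13-7=50; pred: 8+7-4=11
Step 2: prey: 50+15-11=54; pred: 11+11-5=17
Step 3: prey: 54+16-18=52; pred: 17+18-8=27
Step 4: prey: 52+15-28=39; pred: 27+28-13=42
Step 5: prey: 39+11-32=18; pred: 42+32-21=53
Step 6: prey: 18+5-19=4; pred: 53+19-26=46
Step 7: prey: 4+1-3=2; pred: 46+3-23=26
Step 8: prey: 2+0-1=1; pred: 26+1-13=14
Max prey = 54 at step 2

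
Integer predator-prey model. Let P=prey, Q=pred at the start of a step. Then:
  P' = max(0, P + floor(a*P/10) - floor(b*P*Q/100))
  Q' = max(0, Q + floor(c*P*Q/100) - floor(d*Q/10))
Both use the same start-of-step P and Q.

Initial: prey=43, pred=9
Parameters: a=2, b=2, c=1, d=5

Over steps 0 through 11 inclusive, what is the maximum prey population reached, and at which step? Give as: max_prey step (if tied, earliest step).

Answer: 69 10

Derivation:
Step 1: prey: 43+8-7=44; pred: 9+3-4=8
Step 2: prey: 44+8-7=45; pred: 8+3-4=7
Step 3: prey: 45+9-6=48; pred: 7+3-3=7
Step 4: prey: 48+9-6=51; pred: 7+3-3=7
Step 5: prey: 51+10-7=54; pred: 7+3-3=7
Step 6: prey: 54+10-7=57; pred: 7+3-3=7
Step 7: prey: 57+11-7=61; pred: 7+3-3=7
Step 8: prey: 61+12-8=65; pred: 7+4-3=8
Step 9: prey: 65+13-10=68; pred: 8+5-4=9
Step 10: prey: 68+13-12=69; pred: 9+6-4=11
Step 11: prey: 69+13-15=67; pred: 11+7-5=13
Max prey = 69 at step 10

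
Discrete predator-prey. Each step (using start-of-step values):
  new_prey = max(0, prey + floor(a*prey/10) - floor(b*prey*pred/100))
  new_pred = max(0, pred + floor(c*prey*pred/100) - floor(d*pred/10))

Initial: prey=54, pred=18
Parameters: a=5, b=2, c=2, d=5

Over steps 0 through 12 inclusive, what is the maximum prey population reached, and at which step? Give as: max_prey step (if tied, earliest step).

Step 1: prey: 54+27-19=62; pred: 18+19-9=28
Step 2: prey: 62+31-34=59; pred: 28+34-14=48
Step 3: prey: 59+29-56=32; pred: 48+56-24=80
Step 4: prey: 32+16-51=0; pred: 80+51-40=91
Step 5: prey: 0+0-0=0; pred: 91+0-45=46
Step 6: prey: 0+0-0=0; pred: 46+0-23=23
Step 7: prey: 0+0-0=0; pred: 23+0-11=12
Step 8: prey: 0+0-0=0; pred: 12+0-6=6
Step 9: prey: 0+0-0=0; pred: 6+0-3=3
Step 10: prey: 0+0-0=0; pred: 3+0-1=2
Step 11: prey: 0+0-0=0; pred: 2+0-1=1
Step 12: prey: 0+0-0=0; pred: 1+0-0=1
Max prey = 62 at step 1

Answer: 62 1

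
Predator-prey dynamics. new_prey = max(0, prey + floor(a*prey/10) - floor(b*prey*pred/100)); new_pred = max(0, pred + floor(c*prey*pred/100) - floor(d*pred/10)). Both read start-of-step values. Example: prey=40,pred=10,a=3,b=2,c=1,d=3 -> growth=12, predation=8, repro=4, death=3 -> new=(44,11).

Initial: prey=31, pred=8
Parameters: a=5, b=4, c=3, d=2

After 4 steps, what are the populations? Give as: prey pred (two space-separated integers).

Answer: 0 62

Derivation:
Step 1: prey: 31+15-9=37; pred: 8+7-1=14
Step 2: prey: 37+18-20=35; pred: 14+15-2=27
Step 3: prey: 35+17-37=15; pred: 27+28-5=50
Step 4: prey: 15+7-30=0; pred: 50+22-10=62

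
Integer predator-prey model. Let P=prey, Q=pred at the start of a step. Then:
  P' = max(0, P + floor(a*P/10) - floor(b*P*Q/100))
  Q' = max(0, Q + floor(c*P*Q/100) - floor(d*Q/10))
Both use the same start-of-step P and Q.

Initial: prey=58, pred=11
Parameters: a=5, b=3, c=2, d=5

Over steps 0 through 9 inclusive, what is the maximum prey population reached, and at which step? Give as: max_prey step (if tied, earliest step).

Step 1: prey: 58+29-19=68; pred: 11+12-5=18
Step 2: prey: 68+34-36=66; pred: 18+24-9=33
Step 3: prey: 66+33-65=34; pred: 33+43-16=60
Step 4: prey: 34+17-61=0; pred: 60+40-30=70
Step 5: prey: 0+0-0=0; pred: 70+0-35=35
Step 6: prey: 0+0-0=0; pred: 35+0-17=18
Step 7: prey: 0+0-0=0; pred: 18+0-9=9
Step 8: prey: 0+0-0=0; pred: 9+0-4=5
Step 9: prey: 0+0-0=0; pred: 5+0-2=3
Max prey = 68 at step 1

Answer: 68 1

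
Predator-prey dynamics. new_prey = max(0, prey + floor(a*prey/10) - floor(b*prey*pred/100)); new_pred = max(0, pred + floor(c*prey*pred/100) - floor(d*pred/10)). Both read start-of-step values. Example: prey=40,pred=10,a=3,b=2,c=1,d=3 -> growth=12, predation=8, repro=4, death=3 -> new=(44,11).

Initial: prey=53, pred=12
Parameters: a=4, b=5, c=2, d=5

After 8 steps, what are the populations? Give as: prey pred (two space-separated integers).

Answer: 1 1

Derivation:
Step 1: prey: 53+21-31=43; pred: 12+12-6=18
Step 2: prey: 43+17-38=22; pred: 18+15-9=24
Step 3: prey: 22+8-26=4; pred: 24+10-12=22
Step 4: prey: 4+1-4=1; pred: 22+1-11=12
Step 5: prey: 1+0-0=1; pred: 12+0-6=6
Step 6: prey: 1+0-0=1; pred: 6+0-3=3
Step 7: prey: 1+0-0=1; pred: 3+0-1=2
Step 8: prey: 1+0-0=1; pred: 2+0-1=1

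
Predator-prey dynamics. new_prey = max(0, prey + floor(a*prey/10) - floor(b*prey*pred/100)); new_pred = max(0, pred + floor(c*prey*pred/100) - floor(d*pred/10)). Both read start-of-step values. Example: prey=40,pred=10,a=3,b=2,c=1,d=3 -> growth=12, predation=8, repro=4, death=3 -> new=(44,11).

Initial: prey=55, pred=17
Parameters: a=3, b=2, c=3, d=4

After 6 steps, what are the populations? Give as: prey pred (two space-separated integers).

Step 1: prey: 55+16-18=53; pred: 17+28-6=39
Step 2: prey: 53+15-41=27; pred: 39+62-15=86
Step 3: prey: 27+8-46=0; pred: 86+69-34=121
Step 4: prey: 0+0-0=0; pred: 121+0-48=73
Step 5: prey: 0+0-0=0; pred: 73+0-29=44
Step 6: prey: 0+0-0=0; pred: 44+0-17=27

Answer: 0 27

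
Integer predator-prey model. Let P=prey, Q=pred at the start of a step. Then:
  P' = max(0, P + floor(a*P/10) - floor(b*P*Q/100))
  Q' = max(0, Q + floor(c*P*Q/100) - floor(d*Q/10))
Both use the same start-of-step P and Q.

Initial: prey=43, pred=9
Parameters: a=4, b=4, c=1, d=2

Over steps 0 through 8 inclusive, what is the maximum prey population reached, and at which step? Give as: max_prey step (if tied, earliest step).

Answer: 45 1

Derivation:
Step 1: prey: 43+17-15=45; pred: 9+3-1=11
Step 2: prey: 45+18-19=44; pred: 11+4-2=13
Step 3: prey: 44+17-22=39; pred: 13+5-2=16
Step 4: prey: 39+15-24=30; pred: 16+6-3=19
Step 5: prey: 30+12-22=20; pred: 19+5-3=21
Step 6: prey: 20+8-16=12; pred: 21+4-4=21
Step 7: prey: 12+4-10=6; pred: 21+2-4=19
Step 8: prey: 6+2-4=4; pred: 19+1-3=17
Max prey = 45 at step 1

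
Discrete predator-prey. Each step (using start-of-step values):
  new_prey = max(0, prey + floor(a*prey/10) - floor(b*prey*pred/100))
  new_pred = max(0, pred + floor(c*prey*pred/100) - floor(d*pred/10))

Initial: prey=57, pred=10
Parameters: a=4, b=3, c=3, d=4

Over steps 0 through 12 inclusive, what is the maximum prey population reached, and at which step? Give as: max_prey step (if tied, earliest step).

Step 1: prey: 57+22-17=62; pred: 10+17-4=23
Step 2: prey: 62+24-42=44; pred: 23+42-9=56
Step 3: prey: 44+17-73=0; pred: 56+73-22=107
Step 4: prey: 0+0-0=0; pred: 107+0-42=65
Step 5: prey: 0+0-0=0; pred: 65+0-26=39
Step 6: prey: 0+0-0=0; pred: 39+0-15=24
Step 7: prey: 0+0-0=0; pred: 24+0-9=15
Step 8: prey: 0+0-0=0; pred: 15+0-6=9
Step 9: prey: 0+0-0=0; pred: 9+0-3=6
Step 10: prey: 0+0-0=0; pred: 6+0-2=4
Step 11: prey: 0+0-0=0; pred: 4+0-1=3
Step 12: prey: 0+0-0=0; pred: 3+0-1=2
Max prey = 62 at step 1

Answer: 62 1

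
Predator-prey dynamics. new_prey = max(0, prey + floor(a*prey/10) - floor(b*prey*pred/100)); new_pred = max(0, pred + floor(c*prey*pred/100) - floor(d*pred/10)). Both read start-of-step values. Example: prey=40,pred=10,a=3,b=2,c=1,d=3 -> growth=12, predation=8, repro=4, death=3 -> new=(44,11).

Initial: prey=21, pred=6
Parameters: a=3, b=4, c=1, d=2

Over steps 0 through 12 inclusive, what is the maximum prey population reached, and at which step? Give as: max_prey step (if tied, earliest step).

Step 1: prey: 21+6-5=22; pred: 6+1-1=6
Step 2: prey: 22+6-5=23; pred: 6+1-1=6
Step 3: prey: 23+6-5=24; pred: 6+1-1=6
Step 4: prey: 24+7-5=26; pred: 6+1-1=6
Step 5: prey: 26+7-6=27; pred: 6+1-1=6
Step 6: prey: 27+8-6=29; pred: 6+1-1=6
Step 7: prey: 29+8-6=31; pred: 6+1-1=6
Step 8: prey: 31+9-7=33; pred: 6+1-1=6
Step 9: prey: 33+9-7=35; pred: 6+1-1=6
Step 10: prey: 35+10-8=37; pred: 6+2-1=7
Step 11: prey: 37+11-10=38; pred: 7+2-1=8
Step 12: prey: 38+11-12=37; pred: 8+3-1=10
Max prey = 38 at step 11

Answer: 38 11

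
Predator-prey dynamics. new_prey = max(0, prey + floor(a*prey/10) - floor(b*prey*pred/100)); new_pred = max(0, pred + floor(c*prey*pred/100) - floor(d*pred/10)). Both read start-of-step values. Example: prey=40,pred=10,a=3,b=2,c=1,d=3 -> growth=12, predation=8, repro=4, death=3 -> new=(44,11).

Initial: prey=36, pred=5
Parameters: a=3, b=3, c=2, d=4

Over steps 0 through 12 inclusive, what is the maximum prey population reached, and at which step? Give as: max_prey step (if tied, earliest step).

Step 1: prey: 36+10-5=41; pred: 5+3-2=6
Step 2: prey: 41+12-7=46; pred: 6+4-2=8
Step 3: prey: 46+13-11=48; pred: 8+7-3=12
Step 4: prey: 48+14-17=45; pred: 12+11-4=19
Step 5: prey: 45+13-25=33; pred: 19+17-7=29
Step 6: prey: 33+9-28=14; pred: 29+19-11=37
Step 7: prey: 14+4-15=3; pred: 37+10-14=33
Step 8: prey: 3+0-2=1; pred: 33+1-13=21
Step 9: prey: 1+0-0=1; pred: 21+0-8=13
Step 10: prey: 1+0-0=1; pred: 13+0-5=8
Step 11: prey: 1+0-0=1; pred: 8+0-3=5
Step 12: prey: 1+0-0=1; pred: 5+0-2=3
Max prey = 48 at step 3

Answer: 48 3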